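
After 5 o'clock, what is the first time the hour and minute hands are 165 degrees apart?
At t minutes past 5:00, the hour hand is at 30 x 5 + 0.5t degrees and the minute hand is at 6t degrees.
The smaller angle between them is 165 degrees when |30H - 5.5t| = 165 or |30H - 5.5t| = 195.
With H = 5, solve 30 x 5 - 5.5t = +/- target for each target:
  t = (30 x 5 - 165) / 5.5 = -2.73 (outside (0, 60))
  t = (30 x 5 + 165) / 5.5 = 57.27
  t = (30 x 5 - 195) / 5.5 = -8.18 (outside (0, 60))
  t = (30 x 5 + 195) / 5.5 = 62.73 (outside (0, 60))
Valid solutions in (0, 60): {57.27} minutes.
The first occurrence is t = 57.27 minutes.
The hands form a 165-degree angle at 57.27 minutes past 5:00.

Final answer: 57.27 minutes past 5:00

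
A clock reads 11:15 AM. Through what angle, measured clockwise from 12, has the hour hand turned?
The hour hand moves 30 degrees per hour and 0.5 degrees per minute.
At 11:15: (11) x 30 + 15 x 0.5 = 330 + 7.5 = 337.5 degrees

Final answer: 337.5 degrees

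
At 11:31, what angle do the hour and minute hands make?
Hour hand position: 11 x 30 + 31 x 0.5 = 345.5 degrees
Minute hand position: 31 x 6 = 186 degrees
Difference: |345.5 - 186| = 159.5 degrees
The angle between the hands is 159.5 degrees

Final answer: 159.5 degrees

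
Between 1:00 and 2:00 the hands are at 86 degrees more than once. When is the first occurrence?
At t minutes past 1:00, the hour hand is at 30 x 1 + 0.5t degrees and the minute hand is at 6t degrees.
The smaller angle between them is 86 degrees when |30H - 5.5t| = 86 or |30H - 5.5t| = 274.
With H = 1, solve 30 x 1 - 5.5t = +/- target for each target:
  t = (30 x 1 - 86) / 5.5 = -10.18 (outside (0, 60))
  t = (30 x 1 + 86) / 5.5 = 21.09
  t = (30 x 1 - 274) / 5.5 = -44.36 (outside (0, 60))
  t = (30 x 1 + 274) / 5.5 = 55.27
Valid solutions in (0, 60): {21.09, 55.27} minutes.
The first occurrence is t = 21.09 minutes.
The hands form a 86-degree angle at 21.09 minutes past 1:00.

Final answer: 21.09 minutes past 1:00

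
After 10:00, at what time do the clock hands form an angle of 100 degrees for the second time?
At t minutes past 10:00, the hour hand is at 30 x 10 + 0.5t degrees and the minute hand is at 6t degrees.
The smaller angle between them is 100 degrees when |30H - 5.5t| = 100 or |30H - 5.5t| = 260.
With H = 10, solve 30 x 10 - 5.5t = +/- target for each target:
  t = (30 x 10 - 100) / 5.5 = 36.36
  t = (30 x 10 + 100) / 5.5 = 72.73 (outside (0, 60))
  t = (30 x 10 - 260) / 5.5 = 7.27
  t = (30 x 10 + 260) / 5.5 = 101.82 (outside (0, 60))
Valid solutions in (0, 60): {7.27, 36.36} minutes.
The second occurrence is t = 36.36 minutes.
The hands form a 100-degree angle at 36.36 minutes past 10:00.

Final answer: 36.36 minutes past 10:00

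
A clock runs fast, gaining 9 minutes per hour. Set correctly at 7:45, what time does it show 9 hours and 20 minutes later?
For every 60 true minutes, the faulty clock advances 60 + 9 = 69 minutes.
True elapsed: 9 hours and 20 minutes = 560 minutes.
Faulty clock advances: 560 x 69/60 = 644 minutes (drift: 84 minutes ahead).
Shown time: 7:45 + 644 minutes = 6:29.

Final answer: 6:29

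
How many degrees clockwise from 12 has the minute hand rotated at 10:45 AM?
The minute hand moves 6 degrees per minute.
At 10:45: 45 x 6 = 270 degrees

Final answer: 270 degrees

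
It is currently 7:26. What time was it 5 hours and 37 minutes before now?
Starting time: 7:26 = 446 total minutes past 12:00
Subtracting: 5 hours and 37 minutes = 337 minutes
446 - 337 = 109 minutes
= 1 hour and 49 minutes past 12:00 = 1:49

Final answer: 1:49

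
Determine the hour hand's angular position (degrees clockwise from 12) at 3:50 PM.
The hour hand moves 30 degrees per hour and 0.5 degrees per minute.
At 3:50: (3) x 30 + 50 x 0.5 = 90 + 25 = 115 degrees

Final answer: 115 degrees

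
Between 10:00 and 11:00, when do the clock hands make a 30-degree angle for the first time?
At t minutes past 10:00, the hour hand is at 30 x 10 + 0.5t degrees and the minute hand is at 6t degrees.
The smaller angle between them is 30 degrees when |30H - 5.5t| = 30 or |30H - 5.5t| = 330.
With H = 10, solve 30 x 10 - 5.5t = +/- target for each target:
  t = (30 x 10 - 30) / 5.5 = 49.09
  t = (30 x 10 + 30) / 5.5 = 60 (outside (0, 60))
  t = (30 x 10 - 330) / 5.5 = -5.45 (outside (0, 60))
  t = (30 x 10 + 330) / 5.5 = 114.55 (outside (0, 60))
Valid solutions in (0, 60): {49.09} minutes.
The first occurrence is t = 49.09 minutes.
The hands form a 30-degree angle at 49.09 minutes past 10:00.

Final answer: 49.09 minutes past 10:00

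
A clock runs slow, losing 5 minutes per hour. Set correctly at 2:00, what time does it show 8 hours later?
For every 60 true minutes, the faulty clock advances 60 - 5 = 55 minutes.
True elapsed: 8 hours = 480 minutes.
Faulty clock advances: 480 x 55/60 = 440 minutes (drift: 40 minutes behind).
Shown time: 2:00 + 440 minutes = 9:20.

Final answer: 9:20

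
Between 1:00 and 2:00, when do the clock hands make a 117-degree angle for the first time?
At t minutes past 1:00, the hour hand is at 30 x 1 + 0.5t degrees and the minute hand is at 6t degrees.
The smaller angle between them is 117 degrees when |30H - 5.5t| = 117 or |30H - 5.5t| = 243.
With H = 1, solve 30 x 1 - 5.5t = +/- target for each target:
  t = (30 x 1 - 117) / 5.5 = -15.82 (outside (0, 60))
  t = (30 x 1 + 117) / 5.5 = 26.73
  t = (30 x 1 - 243) / 5.5 = -38.73 (outside (0, 60))
  t = (30 x 1 + 243) / 5.5 = 49.64
Valid solutions in (0, 60): {26.73, 49.64} minutes.
The first occurrence is t = 26.73 minutes.
The hands form a 117-degree angle at 26.73 minutes past 1:00.

Final answer: 26.73 minutes past 1:00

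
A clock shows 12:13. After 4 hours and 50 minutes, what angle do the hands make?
First find the time 4 hours and 50 minutes after 12:13.
Total minutes: 12 x 60 + 13 + 4 x 60 + 50 = 1023.
1023 mod 720 = 303 minutes = 5:03.
Now compute the angle at 5:03:
Hour hand: 5 x 30 + 3 x 0.5 = 151.5 degrees
Minute hand: 3 x 6 = 18 degrees
Difference: |151.5 - 18| = 133.5 degrees
The angle is 133.5 degrees

Final answer: 133.5 degrees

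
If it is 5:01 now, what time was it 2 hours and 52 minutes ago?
Starting time: 5:01 = 301 total minutes past 12:00
Subtracting: 2 hours and 52 minutes = 172 minutes
301 - 172 = 129 minutes
= 2 hours and 9 minutes past 12:00 = 2:09

Final answer: 2:09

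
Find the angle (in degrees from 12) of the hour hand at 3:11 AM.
The hour hand moves 30 degrees per hour and 0.5 degrees per minute.
At 3:11: (3) x 30 + 11 x 0.5 = 90 + 5.5 = 95.5 degrees

Final answer: 95.5 degrees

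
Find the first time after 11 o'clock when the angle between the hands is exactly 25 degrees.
At t minutes past 11:00, the hour hand is at 30 x 11 + 0.5t degrees and the minute hand is at 6t degrees.
The smaller angle between them is 25 degrees when |30H - 5.5t| = 25 or |30H - 5.5t| = 335.
With H = 11, solve 30 x 11 - 5.5t = +/- target for each target:
  t = (30 x 11 - 25) / 5.5 = 55.45
  t = (30 x 11 + 25) / 5.5 = 64.55 (outside (0, 60))
  t = (30 x 11 - 335) / 5.5 = -0.91 (outside (0, 60))
  t = (30 x 11 + 335) / 5.5 = 120.91 (outside (0, 60))
Valid solutions in (0, 60): {55.45} minutes.
The first occurrence is t = 55.45 minutes.
The hands form a 25-degree angle at 55.45 minutes past 11:00.

Final answer: 55.45 minutes past 11:00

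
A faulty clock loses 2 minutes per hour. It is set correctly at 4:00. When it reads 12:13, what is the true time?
For every 60 true minutes, the faulty clock advances 58 minutes, so 1 faulty-clock minute corresponds to 60/58 true minutes.
From 4:00 to 12:13 on the faulty dial is 493 minutes.
True elapsed: 493 x 60/58 = 510 minutes = 8 hours and 30 minutes.
True time: 4:00 + 8 hours and 30 minutes = 12:30.

Final answer: 12:30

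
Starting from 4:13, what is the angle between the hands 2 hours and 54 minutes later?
First find the time 2 hours and 54 minutes after 4:13.
Total minutes: 4 x 60 + 13 + 2 x 60 + 54 = 427.
427 mod 720 = 427 minutes = 7:07.
Now compute the angle at 7:07:
Hour hand: 7 x 30 + 7 x 0.5 = 213.5 degrees
Minute hand: 7 x 6 = 42 degrees
Difference: |213.5 - 42| = 171.5 degrees
The angle is 171.5 degrees

Final answer: 171.5 degrees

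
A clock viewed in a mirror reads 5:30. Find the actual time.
Reflection across the vertical (12-6) axis maps a hand at angle A degrees to (360 - A) degrees, which sends a reading of T minutes past 12:00 to (720 - T) minutes past 12:00.
Mirror reads 5:30 = 330 minutes past 12:00.
Actual time: (720 - 330) mod 720 = 390 minutes = 6:30.

Final answer: 6:30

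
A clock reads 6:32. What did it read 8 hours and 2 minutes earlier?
Starting time: 6:32 = 392 total minutes past 12:00
Subtracting: 8 hours and 2 minutes = 482 minutes
392 - 482 = -90 (negative, add 12 hours = 720) = 630 minutes
= 10 hours and 30 minutes past 12:00 = 10:30

Final answer: 10:30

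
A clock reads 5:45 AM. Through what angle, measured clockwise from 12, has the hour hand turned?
The hour hand moves 30 degrees per hour and 0.5 degrees per minute.
At 5:45: (5) x 30 + 45 x 0.5 = 150 + 22.5 = 172.5 degrees

Final answer: 172.5 degrees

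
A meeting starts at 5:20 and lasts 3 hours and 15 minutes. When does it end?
Starting time: 5:20
Adding 15 minutes to 20 minutes: 20 + 15 = 35 minutes
Adding 3 hours: 5 + 3 = 8
Final time: 8:35

Final answer: 8:35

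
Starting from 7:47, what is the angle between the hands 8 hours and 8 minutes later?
First find the time 8 hours and 8 minutes after 7:47.
Total minutes: 7 x 60 + 47 + 8 x 60 + 8 = 955.
955 mod 720 = 235 minutes = 3:55.
Now compute the angle at 3:55:
Hour hand: 3 x 30 + 55 x 0.5 = 117.5 degrees
Minute hand: 55 x 6 = 330 degrees
Difference: |117.5 - 330| = 212.5 degrees
Smaller angle: 360 - 212.5 = 147.5 degrees

Final answer: 147.5 degrees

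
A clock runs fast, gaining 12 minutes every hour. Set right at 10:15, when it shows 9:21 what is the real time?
For every 60 true minutes, the faulty clock advances 72 minutes, so 1 faulty-clock minute corresponds to 60/72 true minutes.
From 10:15 to 9:21 on the faulty dial is 666 minutes.
True elapsed: 666 x 60/72 = 555 minutes = 9 hours and 15 minutes.
True time: 10:15 + 9 hours and 15 minutes = 7:30.

Final answer: 7:30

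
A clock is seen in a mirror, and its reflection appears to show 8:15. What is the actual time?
Reflection across the vertical (12-6) axis maps a hand at angle A degrees to (360 - A) degrees, which sends a reading of T minutes past 12:00 to (720 - T) minutes past 12:00.
Mirror reads 8:15 = 495 minutes past 12:00.
Actual time: (720 - 495) mod 720 = 225 minutes = 3:45.

Final answer: 3:45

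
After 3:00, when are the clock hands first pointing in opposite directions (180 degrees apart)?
For hands to be 180 degrees apart: |30H - 5.5t| = 180
With H = 3: t = (30 x 3 + 180)/5.5 = 49.09 or t = (30 x 3 - 180)/5.5 = -16.36
First valid solution (0 < t < 60): t = 49.09 minutes
The hands are opposite at 49.09 minutes past 3:00.

Final answer: 49.09 minutes past 3:00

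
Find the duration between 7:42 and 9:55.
From 7:42 to 9:55:
(9 x 60 + 55) - (7 x 60 + 42) = 595 - 462 = 133 minutes
= 2 hours and 13 minutes

Final answer: 2 hours and 13 minutes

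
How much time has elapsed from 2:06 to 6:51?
From 2:06 to 6:51:
(6 x 60 + 51) - (2 x 60 + 6) = 411 - 126 = 285 minutes
= 4 hours and 45 minutes

Final answer: 4 hours and 45 minutes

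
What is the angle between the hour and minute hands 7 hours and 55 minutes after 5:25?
First find the time 7 hours and 55 minutes after 5:25.
Total minutes: 5 x 60 + 25 + 7 x 60 + 55 = 800.
800 mod 720 = 80 minutes = 1:20.
Now compute the angle at 1:20:
Hour hand: 1 x 30 + 20 x 0.5 = 40 degrees
Minute hand: 20 x 6 = 120 degrees
Difference: |40 - 120| = 80 degrees
The angle is 80 degrees

Final answer: 80 degrees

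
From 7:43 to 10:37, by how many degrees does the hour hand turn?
The hour hand moves 0.5 degrees per minute.
Time elapsed: 10:37 - 7:43 = 174 minutes
Angular displacement: 174 x 0.5 = 87 degrees

Final answer: 87 degrees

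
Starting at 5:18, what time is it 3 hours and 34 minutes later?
Starting time: 5:18
Adding 34 minutes to 18 minutes: 18 + 34 = 52 minutes
Adding 3 hours: 5 + 3 = 8
Final time: 8:52

Final answer: 8:52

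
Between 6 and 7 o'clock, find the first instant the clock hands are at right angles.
At t minutes past 6:00, the hour hand is at 30 x 6 + 0.5t degrees and the minute hand is at 6t degrees.
The smaller angle between them is 90 degrees when |30H - 5.5t| = 90 or |30H - 5.5t| = 270.
With H = 6, solve 30 x 6 - 5.5t = +/- target for each target:
  t = (30 x 6 - 90) / 5.5 = 16.36
  t = (30 x 6 + 90) / 5.5 = 49.09
  t = (30 x 6 - 270) / 5.5 = -16.36 (outside (0, 60))
  t = (30 x 6 + 270) / 5.5 = 81.82 (outside (0, 60))
Valid solutions in (0, 60): {16.36, 49.09} minutes.
First occurrence: t = 16.36 minutes.
The hands are at right angles at 16.36 minutes past 6:00.

Final answer: 16.36 minutes past 6:00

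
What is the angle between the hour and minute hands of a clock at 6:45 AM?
Hour hand position: 6 x 30 + 45 x 0.5 = 202.5 degrees
Minute hand position: 45 x 6 = 270 degrees
Difference: |202.5 - 270| = 67.5 degrees
The angle between the hands is 67.5 degrees

Final answer: 67.5 degrees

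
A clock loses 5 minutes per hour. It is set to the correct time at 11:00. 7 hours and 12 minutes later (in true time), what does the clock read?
For every 60 true minutes, the faulty clock advances 60 - 5 = 55 minutes.
True elapsed: 7 hours and 12 minutes = 432 minutes.
Faulty clock advances: 432 x 55/60 = 396 minutes (drift: 36 minutes behind).
Shown time: 11:00 + 396 minutes = 5:36.

Final answer: 5:36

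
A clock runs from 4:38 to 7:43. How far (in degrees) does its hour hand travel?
The hour hand moves 0.5 degrees per minute.
Time elapsed: 7:43 - 4:38 = 185 minutes
Angular displacement: 185 x 0.5 = 92.5 degrees

Final answer: 92.5 degrees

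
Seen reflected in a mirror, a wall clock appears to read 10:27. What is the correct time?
Reflection across the vertical (12-6) axis maps a hand at angle A degrees to (360 - A) degrees, which sends a reading of T minutes past 12:00 to (720 - T) minutes past 12:00.
Mirror reads 10:27 = 627 minutes past 12:00.
Actual time: (720 - 627) mod 720 = 93 minutes = 1:33.

Final answer: 1:33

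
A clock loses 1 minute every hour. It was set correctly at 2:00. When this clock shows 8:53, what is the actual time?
For every 60 true minutes, the faulty clock advances 59 minutes, so 1 faulty-clock minute corresponds to 60/59 true minutes.
From 2:00 to 8:53 on the faulty dial is 413 minutes.
True elapsed: 413 x 60/59 = 420 minutes = 7 hours.
True time: 2:00 + 7 hours = 9:00.

Final answer: 9:00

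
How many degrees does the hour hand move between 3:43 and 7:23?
The hour hand moves 0.5 degrees per minute.
Time elapsed: 7:23 - 3:43 = 220 minutes
Angular displacement: 220 x 0.5 = 110 degrees

Final answer: 110 degrees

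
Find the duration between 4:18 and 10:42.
From 4:18 to 10:42:
(10 x 60 + 42) - (4 x 60 + 18) = 642 - 258 = 384 minutes
= 6 hours and 24 minutes

Final answer: 6 hours and 24 minutes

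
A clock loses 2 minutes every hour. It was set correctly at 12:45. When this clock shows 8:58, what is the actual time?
For every 60 true minutes, the faulty clock advances 58 minutes, so 1 faulty-clock minute corresponds to 60/58 true minutes.
From 12:45 to 8:58 on the faulty dial is 493 minutes.
True elapsed: 493 x 60/58 = 510 minutes = 8 hours and 30 minutes.
True time: 12:45 + 8 hours and 30 minutes = 9:15.

Final answer: 9:15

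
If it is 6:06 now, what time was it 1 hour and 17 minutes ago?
Starting time: 6:06 = 366 total minutes past 12:00
Subtracting: 1 hour and 17 minutes = 77 minutes
366 - 77 = 289 minutes
= 4 hours and 49 minutes past 12:00 = 4:49

Final answer: 4:49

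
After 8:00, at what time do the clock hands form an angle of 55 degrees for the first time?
At t minutes past 8:00, the hour hand is at 30 x 8 + 0.5t degrees and the minute hand is at 6t degrees.
The smaller angle between them is 55 degrees when |30H - 5.5t| = 55 or |30H - 5.5t| = 305.
With H = 8, solve 30 x 8 - 5.5t = +/- target for each target:
  t = (30 x 8 - 55) / 5.5 = 33.64
  t = (30 x 8 + 55) / 5.5 = 53.64
  t = (30 x 8 - 305) / 5.5 = -11.82 (outside (0, 60))
  t = (30 x 8 + 305) / 5.5 = 99.09 (outside (0, 60))
Valid solutions in (0, 60): {33.64, 53.64} minutes.
The first occurrence is t = 33.64 minutes.
The hands form a 55-degree angle at 33.64 minutes past 8:00.

Final answer: 33.64 minutes past 8:00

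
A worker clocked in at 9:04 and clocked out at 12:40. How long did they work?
From 9:04 to 12:40:
(12 x 60 + 40) - (9 x 60 + 4) = 760 - 544 = 216 minutes
= 3 hours and 36 minutes

Final answer: 3 hours and 36 minutes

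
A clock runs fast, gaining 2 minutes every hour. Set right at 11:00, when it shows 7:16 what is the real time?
For every 60 true minutes, the faulty clock advances 62 minutes, so 1 faulty-clock minute corresponds to 60/62 true minutes.
From 11:00 to 7:16 on the faulty dial is 496 minutes.
True elapsed: 496 x 60/62 = 480 minutes = 8 hours.
True time: 11:00 + 8 hours = 7:00.

Final answer: 7:00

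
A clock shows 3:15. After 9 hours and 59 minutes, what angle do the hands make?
First find the time 9 hours and 59 minutes after 3:15.
Total minutes: 3 x 60 + 15 + 9 x 60 + 59 = 794.
794 mod 720 = 74 minutes = 1:14.
Now compute the angle at 1:14:
Hour hand: 1 x 30 + 14 x 0.5 = 37 degrees
Minute hand: 14 x 6 = 84 degrees
Difference: |37 - 84| = 47 degrees
The angle is 47 degrees

Final answer: 47 degrees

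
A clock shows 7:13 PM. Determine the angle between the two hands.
Hour hand position: 7 x 30 + 13 x 0.5 = 216.5 degrees
Minute hand position: 13 x 6 = 78 degrees
Difference: |216.5 - 78| = 138.5 degrees
The angle between the hands is 138.5 degrees

Final answer: 138.5 degrees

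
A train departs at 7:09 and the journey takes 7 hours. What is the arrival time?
Starting time: 7:09
Adding 0 minutes to 9 minutes: 9 + 0 = 9 minutes
Adding 7 hours: 7 + 7 = 14 - 12 = 2
Final time: 2:09

Final answer: 2:09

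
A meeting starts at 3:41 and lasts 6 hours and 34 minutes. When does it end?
Starting time: 3:41
Adding 34 minutes to 41 minutes: 41 + 34 = 75 minutes = 1 hour and 15 minutes
Adding 6 hours: 3 + 6 + 1 (carry) = 10
Final time: 10:15

Final answer: 10:15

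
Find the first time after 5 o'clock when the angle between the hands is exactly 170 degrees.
At t minutes past 5:00, the hour hand is at 30 x 5 + 0.5t degrees and the minute hand is at 6t degrees.
The smaller angle between them is 170 degrees when |30H - 5.5t| = 170 or |30H - 5.5t| = 190.
With H = 5, solve 30 x 5 - 5.5t = +/- target for each target:
  t = (30 x 5 - 170) / 5.5 = -3.64 (outside (0, 60))
  t = (30 x 5 + 170) / 5.5 = 58.18
  t = (30 x 5 - 190) / 5.5 = -7.27 (outside (0, 60))
  t = (30 x 5 + 190) / 5.5 = 61.82 (outside (0, 60))
Valid solutions in (0, 60): {58.18} minutes.
The first occurrence is t = 58.18 minutes.
The hands form a 170-degree angle at 58.18 minutes past 5:00.

Final answer: 58.18 minutes past 5:00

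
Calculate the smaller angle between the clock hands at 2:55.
Hour hand position: 2 x 30 + 55 x 0.5 = 87.5 degrees
Minute hand position: 55 x 6 = 330 degrees
Difference: |87.5 - 330| = 242.5 degrees
Since 242.5 > 180, the smaller angle is 360 - 242.5 = 117.5 degrees

Final answer: 117.5 degrees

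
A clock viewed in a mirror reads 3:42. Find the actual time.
Reflection across the vertical (12-6) axis maps a hand at angle A degrees to (360 - A) degrees, which sends a reading of T minutes past 12:00 to (720 - T) minutes past 12:00.
Mirror reads 3:42 = 222 minutes past 12:00.
Actual time: (720 - 222) mod 720 = 498 minutes = 8:18.

Final answer: 8:18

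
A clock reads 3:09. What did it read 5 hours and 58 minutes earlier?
Starting time: 3:09 = 189 total minutes past 12:00
Subtracting: 5 hours and 58 minutes = 358 minutes
189 - 358 = -169 (negative, add 12 hours = 720) = 551 minutes
= 9 hours and 11 minutes past 12:00 = 9:11

Final answer: 9:11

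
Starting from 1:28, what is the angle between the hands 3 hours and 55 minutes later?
First find the time 3 hours and 55 minutes after 1:28.
Total minutes: 1 x 60 + 28 + 3 x 60 + 55 = 323.
323 mod 720 = 323 minutes = 5:23.
Now compute the angle at 5:23:
Hour hand: 5 x 30 + 23 x 0.5 = 161.5 degrees
Minute hand: 23 x 6 = 138 degrees
Difference: |161.5 - 138| = 23.5 degrees
The angle is 23.5 degrees

Final answer: 23.5 degrees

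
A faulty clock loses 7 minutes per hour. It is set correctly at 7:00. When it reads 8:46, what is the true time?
For every 60 true minutes, the faulty clock advances 53 minutes, so 1 faulty-clock minute corresponds to 60/53 true minutes.
From 7:00 to 8:46 on the faulty dial is 106 minutes.
True elapsed: 106 x 60/53 = 120 minutes = 2 hours.
True time: 7:00 + 2 hours = 9:00.

Final answer: 9:00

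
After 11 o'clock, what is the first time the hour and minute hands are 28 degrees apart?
At t minutes past 11:00, the hour hand is at 30 x 11 + 0.5t degrees and the minute hand is at 6t degrees.
The smaller angle between them is 28 degrees when |30H - 5.5t| = 28 or |30H - 5.5t| = 332.
With H = 11, solve 30 x 11 - 5.5t = +/- target for each target:
  t = (30 x 11 - 28) / 5.5 = 54.91
  t = (30 x 11 + 28) / 5.5 = 65.09 (outside (0, 60))
  t = (30 x 11 - 332) / 5.5 = -0.36 (outside (0, 60))
  t = (30 x 11 + 332) / 5.5 = 120.36 (outside (0, 60))
Valid solutions in (0, 60): {54.91} minutes.
The first occurrence is t = 54.91 minutes.
The hands form a 28-degree angle at 54.91 minutes past 11:00.

Final answer: 54.91 minutes past 11:00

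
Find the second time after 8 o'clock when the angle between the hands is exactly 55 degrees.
At t minutes past 8:00, the hour hand is at 30 x 8 + 0.5t degrees and the minute hand is at 6t degrees.
The smaller angle between them is 55 degrees when |30H - 5.5t| = 55 or |30H - 5.5t| = 305.
With H = 8, solve 30 x 8 - 5.5t = +/- target for each target:
  t = (30 x 8 - 55) / 5.5 = 33.64
  t = (30 x 8 + 55) / 5.5 = 53.64
  t = (30 x 8 - 305) / 5.5 = -11.82 (outside (0, 60))
  t = (30 x 8 + 305) / 5.5 = 99.09 (outside (0, 60))
Valid solutions in (0, 60): {33.64, 53.64} minutes.
The second occurrence is t = 53.64 minutes.
The hands form a 55-degree angle at 53.64 minutes past 8:00.

Final answer: 53.64 minutes past 8:00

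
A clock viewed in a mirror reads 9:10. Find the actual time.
Reflection across the vertical (12-6) axis maps a hand at angle A degrees to (360 - A) degrees, which sends a reading of T minutes past 12:00 to (720 - T) minutes past 12:00.
Mirror reads 9:10 = 550 minutes past 12:00.
Actual time: (720 - 550) mod 720 = 170 minutes = 2:50.

Final answer: 2:50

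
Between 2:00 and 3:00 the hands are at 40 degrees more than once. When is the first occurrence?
At t minutes past 2:00, the hour hand is at 30 x 2 + 0.5t degrees and the minute hand is at 6t degrees.
The smaller angle between them is 40 degrees when |30H - 5.5t| = 40 or |30H - 5.5t| = 320.
With H = 2, solve 30 x 2 - 5.5t = +/- target for each target:
  t = (30 x 2 - 40) / 5.5 = 3.64
  t = (30 x 2 + 40) / 5.5 = 18.18
  t = (30 x 2 - 320) / 5.5 = -47.27 (outside (0, 60))
  t = (30 x 2 + 320) / 5.5 = 69.09 (outside (0, 60))
Valid solutions in (0, 60): {3.64, 18.18} minutes.
The first occurrence is t = 3.64 minutes.
The hands form a 40-degree angle at 3.64 minutes past 2:00.

Final answer: 3.64 minutes past 2:00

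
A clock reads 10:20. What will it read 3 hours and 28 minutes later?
Starting time: 10:20
Adding 28 minutes to 20 minutes: 20 + 28 = 48 minutes
Adding 3 hours: 10 + 3 = 13 - 12 = 1
Final time: 1:48

Final answer: 1:48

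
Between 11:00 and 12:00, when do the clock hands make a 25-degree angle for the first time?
At t minutes past 11:00, the hour hand is at 30 x 11 + 0.5t degrees and the minute hand is at 6t degrees.
The smaller angle between them is 25 degrees when |30H - 5.5t| = 25 or |30H - 5.5t| = 335.
With H = 11, solve 30 x 11 - 5.5t = +/- target for each target:
  t = (30 x 11 - 25) / 5.5 = 55.45
  t = (30 x 11 + 25) / 5.5 = 64.55 (outside (0, 60))
  t = (30 x 11 - 335) / 5.5 = -0.91 (outside (0, 60))
  t = (30 x 11 + 335) / 5.5 = 120.91 (outside (0, 60))
Valid solutions in (0, 60): {55.45} minutes.
The first occurrence is t = 55.45 minutes.
The hands form a 25-degree angle at 55.45 minutes past 11:00.

Final answer: 55.45 minutes past 11:00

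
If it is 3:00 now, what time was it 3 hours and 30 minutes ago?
Starting time: 3:00 = 180 total minutes past 12:00
Subtracting: 3 hours and 30 minutes = 210 minutes
180 - 210 = -30 (negative, add 12 hours = 720) = 690 minutes
= 11 hours and 30 minutes past 12:00 = 11:30

Final answer: 11:30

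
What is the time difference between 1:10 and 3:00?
From 1:10 to 3:00:
(3 x 60 + 0) - (1 x 60 + 10) = 180 - 70 = 110 minutes
= 1 hour and 50 minutes

Final answer: 1 hour and 50 minutes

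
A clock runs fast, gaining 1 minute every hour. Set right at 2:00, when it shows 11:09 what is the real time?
For every 60 true minutes, the faulty clock advances 61 minutes, so 1 faulty-clock minute corresponds to 60/61 true minutes.
From 2:00 to 11:09 on the faulty dial is 549 minutes.
True elapsed: 549 x 60/61 = 540 minutes = 9 hours.
True time: 2:00 + 9 hours = 11:00.

Final answer: 11:00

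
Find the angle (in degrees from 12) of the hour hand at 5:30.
The hour hand moves 30 degrees per hour and 0.5 degrees per minute.
At 5:30: (5) x 30 + 30 x 0.5 = 150 + 15 = 165 degrees

Final answer: 165 degrees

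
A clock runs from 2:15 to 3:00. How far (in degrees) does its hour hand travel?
The hour hand moves 0.5 degrees per minute.
Time elapsed: 3:00 - 2:15 = 45 minutes
Angular displacement: 45 x 0.5 = 22.5 degrees

Final answer: 22.5 degrees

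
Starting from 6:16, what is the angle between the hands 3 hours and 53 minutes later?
First find the time 3 hours and 53 minutes after 6:16.
Total minutes: 6 x 60 + 16 + 3 x 60 + 53 = 609.
609 mod 720 = 609 minutes = 10:09.
Now compute the angle at 10:09:
Hour hand: 10 x 30 + 9 x 0.5 = 304.5 degrees
Minute hand: 9 x 6 = 54 degrees
Difference: |304.5 - 54| = 250.5 degrees
Smaller angle: 360 - 250.5 = 109.5 degrees

Final answer: 109.5 degrees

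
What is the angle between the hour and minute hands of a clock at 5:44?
Hour hand position: 5 x 30 + 44 x 0.5 = 172 degrees
Minute hand position: 44 x 6 = 264 degrees
Difference: |172 - 264| = 92 degrees
The angle between the hands is 92 degrees

Final answer: 92 degrees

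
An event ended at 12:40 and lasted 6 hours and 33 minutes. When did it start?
Starting time: 12:40 = 40 total minutes past 12:00
Subtracting: 6 hours and 33 minutes = 393 minutes
40 - 393 = -353 (negative, add 12 hours = 720) = 367 minutes
= 6 hours and 7 minutes past 12:00 = 6:07

Final answer: 6:07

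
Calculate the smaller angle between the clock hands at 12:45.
Hour hand position: 0 x 30 + 45 x 0.5 = 22.5 degrees
Minute hand position: 45 x 6 = 270 degrees
Difference: |22.5 - 270| = 247.5 degrees
Since 247.5 > 180, the smaller angle is 360 - 247.5 = 112.5 degrees

Final answer: 112.5 degrees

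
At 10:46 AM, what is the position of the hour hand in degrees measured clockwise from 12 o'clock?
The hour hand moves 30 degrees per hour and 0.5 degrees per minute.
At 10:46: (10) x 30 + 46 x 0.5 = 300 + 23 = 323 degrees

Final answer: 323 degrees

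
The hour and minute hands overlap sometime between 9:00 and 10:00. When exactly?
The minute hand gains 5.5 degrees per minute on the hour hand.
At 9:00, the hour hand is at 270 degrees and the minute hand is at 0 degrees.
The gap is 270 degrees. Time to close: 270/5.5 = 60 x 9/11 = 49.09 minutes.
The hands overlap at 49.09 minutes past 9:00.

Final answer: 49.09 minutes past 9:00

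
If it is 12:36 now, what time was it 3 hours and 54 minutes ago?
Starting time: 12:36 = 36 total minutes past 12:00
Subtracting: 3 hours and 54 minutes = 234 minutes
36 - 234 = -198 (negative, add 12 hours = 720) = 522 minutes
= 8 hours and 42 minutes past 12:00 = 8:42

Final answer: 8:42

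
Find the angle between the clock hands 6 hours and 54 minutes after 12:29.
First find the time 6 hours and 54 minutes after 12:29.
Total minutes: 12 x 60 + 29 + 6 x 60 + 54 = 1163.
1163 mod 720 = 443 minutes = 7:23.
Now compute the angle at 7:23:
Hour hand: 7 x 30 + 23 x 0.5 = 221.5 degrees
Minute hand: 23 x 6 = 138 degrees
Difference: |221.5 - 138| = 83.5 degrees
The angle is 83.5 degrees

Final answer: 83.5 degrees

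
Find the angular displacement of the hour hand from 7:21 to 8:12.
The hour hand moves 0.5 degrees per minute.
Time elapsed: 8:12 - 7:21 = 51 minutes
Angular displacement: 51 x 0.5 = 25.5 degrees

Final answer: 25.5 degrees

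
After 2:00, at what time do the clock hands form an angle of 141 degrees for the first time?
At t minutes past 2:00, the hour hand is at 30 x 2 + 0.5t degrees and the minute hand is at 6t degrees.
The smaller angle between them is 141 degrees when |30H - 5.5t| = 141 or |30H - 5.5t| = 219.
With H = 2, solve 30 x 2 - 5.5t = +/- target for each target:
  t = (30 x 2 - 141) / 5.5 = -14.73 (outside (0, 60))
  t = (30 x 2 + 141) / 5.5 = 36.55
  t = (30 x 2 - 219) / 5.5 = -28.91 (outside (0, 60))
  t = (30 x 2 + 219) / 5.5 = 50.73
Valid solutions in (0, 60): {36.55, 50.73} minutes.
The first occurrence is t = 36.55 minutes.
The hands form a 141-degree angle at 36.55 minutes past 2:00.

Final answer: 36.55 minutes past 2:00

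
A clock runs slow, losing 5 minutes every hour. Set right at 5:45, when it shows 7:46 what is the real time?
For every 60 true minutes, the faulty clock advances 55 minutes, so 1 faulty-clock minute corresponds to 60/55 true minutes.
From 5:45 to 7:46 on the faulty dial is 121 minutes.
True elapsed: 121 x 60/55 = 132 minutes = 2 hours and 12 minutes.
True time: 5:45 + 2 hours and 12 minutes = 7:57.

Final answer: 7:57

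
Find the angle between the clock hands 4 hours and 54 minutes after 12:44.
First find the time 4 hours and 54 minutes after 12:44.
Total minutes: 12 x 60 + 44 + 4 x 60 + 54 = 1058.
1058 mod 720 = 338 minutes = 5:38.
Now compute the angle at 5:38:
Hour hand: 5 x 30 + 38 x 0.5 = 169 degrees
Minute hand: 38 x 6 = 228 degrees
Difference: |169 - 228| = 59 degrees
The angle is 59 degrees

Final answer: 59 degrees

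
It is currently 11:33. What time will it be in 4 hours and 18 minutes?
Starting time: 11:33
Adding 18 minutes to 33 minutes: 33 + 18 = 51 minutes
Adding 4 hours: 11 + 4 = 15 - 12 = 3
Final time: 3:51

Final answer: 3:51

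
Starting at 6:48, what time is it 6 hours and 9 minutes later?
Starting time: 6:48
Adding 9 minutes to 48 minutes: 48 + 9 = 57 minutes
Adding 6 hours: 6 + 6 = 12
Final time: 12:57

Final answer: 12:57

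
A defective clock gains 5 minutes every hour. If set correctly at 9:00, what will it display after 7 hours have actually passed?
For every 60 true minutes, the faulty clock advances 60 + 5 = 65 minutes.
True elapsed: 7 hours = 420 minutes.
Faulty clock advances: 420 x 65/60 = 455 minutes (drift: 35 minutes ahead).
Shown time: 9:00 + 455 minutes = 4:35.

Final answer: 4:35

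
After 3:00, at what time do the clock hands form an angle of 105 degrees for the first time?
At t minutes past 3:00, the hour hand is at 30 x 3 + 0.5t degrees and the minute hand is at 6t degrees.
The smaller angle between them is 105 degrees when |30H - 5.5t| = 105 or |30H - 5.5t| = 255.
With H = 3, solve 30 x 3 - 5.5t = +/- target for each target:
  t = (30 x 3 - 105) / 5.5 = -2.73 (outside (0, 60))
  t = (30 x 3 + 105) / 5.5 = 35.45
  t = (30 x 3 - 255) / 5.5 = -30 (outside (0, 60))
  t = (30 x 3 + 255) / 5.5 = 62.73 (outside (0, 60))
Valid solutions in (0, 60): {35.45} minutes.
The first occurrence is t = 35.45 minutes.
The hands form a 105-degree angle at 35.45 minutes past 3:00.

Final answer: 35.45 minutes past 3:00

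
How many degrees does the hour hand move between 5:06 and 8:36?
The hour hand moves 0.5 degrees per minute.
Time elapsed: 8:36 - 5:06 = 210 minutes
Angular displacement: 210 x 0.5 = 105 degrees

Final answer: 105 degrees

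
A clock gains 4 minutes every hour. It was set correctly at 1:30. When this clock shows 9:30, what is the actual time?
For every 60 true minutes, the faulty clock advances 64 minutes, so 1 faulty-clock minute corresponds to 60/64 true minutes.
From 1:30 to 9:30 on the faulty dial is 480 minutes.
True elapsed: 480 x 60/64 = 450 minutes = 7 hours and 30 minutes.
True time: 1:30 + 7 hours and 30 minutes = 9:00.

Final answer: 9:00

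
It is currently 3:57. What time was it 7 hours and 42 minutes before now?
Starting time: 3:57 = 237 total minutes past 12:00
Subtracting: 7 hours and 42 minutes = 462 minutes
237 - 462 = -225 (negative, add 12 hours = 720) = 495 minutes
= 8 hours and 15 minutes past 12:00 = 8:15

Final answer: 8:15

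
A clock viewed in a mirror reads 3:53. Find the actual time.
Reflection across the vertical (12-6) axis maps a hand at angle A degrees to (360 - A) degrees, which sends a reading of T minutes past 12:00 to (720 - T) minutes past 12:00.
Mirror reads 3:53 = 233 minutes past 12:00.
Actual time: (720 - 233) mod 720 = 487 minutes = 8:07.

Final answer: 8:07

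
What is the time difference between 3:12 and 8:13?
From 3:12 to 8:13:
(8 x 60 + 13) - (3 x 60 + 12) = 493 - 192 = 301 minutes
= 5 hours and 1 minute

Final answer: 5 hours and 1 minute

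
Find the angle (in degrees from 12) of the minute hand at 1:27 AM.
The minute hand moves 6 degrees per minute.
At 1:27: 27 x 6 = 162 degrees

Final answer: 162 degrees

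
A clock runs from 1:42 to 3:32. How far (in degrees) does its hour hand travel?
The hour hand moves 0.5 degrees per minute.
Time elapsed: 3:32 - 1:42 = 110 minutes
Angular displacement: 110 x 0.5 = 55 degrees

Final answer: 55 degrees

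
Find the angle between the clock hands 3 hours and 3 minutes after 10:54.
First find the time 3 hours and 3 minutes after 10:54.
Total minutes: 10 x 60 + 54 + 3 x 60 + 3 = 837.
837 mod 720 = 117 minutes = 1:57.
Now compute the angle at 1:57:
Hour hand: 1 x 30 + 57 x 0.5 = 58.5 degrees
Minute hand: 57 x 6 = 342 degrees
Difference: |58.5 - 342| = 283.5 degrees
Smaller angle: 360 - 283.5 = 76.5 degrees

Final answer: 76.5 degrees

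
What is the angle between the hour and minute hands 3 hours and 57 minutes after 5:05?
First find the time 3 hours and 57 minutes after 5:05.
Total minutes: 5 x 60 + 5 + 3 x 60 + 57 = 542.
542 mod 720 = 542 minutes = 9:02.
Now compute the angle at 9:02:
Hour hand: 9 x 30 + 2 x 0.5 = 271 degrees
Minute hand: 2 x 6 = 12 degrees
Difference: |271 - 12| = 259 degrees
Smaller angle: 360 - 259 = 101 degrees

Final answer: 101 degrees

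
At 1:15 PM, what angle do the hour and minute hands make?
Hour hand position: 1 x 30 + 15 x 0.5 = 37.5 degrees
Minute hand position: 15 x 6 = 90 degrees
Difference: |37.5 - 90| = 52.5 degrees
The angle between the hands is 52.5 degrees

Final answer: 52.5 degrees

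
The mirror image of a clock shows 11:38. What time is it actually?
Reflection across the vertical (12-6) axis maps a hand at angle A degrees to (360 - A) degrees, which sends a reading of T minutes past 12:00 to (720 - T) minutes past 12:00.
Mirror reads 11:38 = 698 minutes past 12:00.
Actual time: (720 - 698) mod 720 = 22 minutes = 12:22.

Final answer: 12:22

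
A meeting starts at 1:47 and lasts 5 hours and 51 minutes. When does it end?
Starting time: 1:47
Adding 51 minutes to 47 minutes: 47 + 51 = 98 minutes = 1 hour and 38 minutes
Adding 5 hours: 1 + 5 + 1 (carry) = 7
Final time: 7:38

Final answer: 7:38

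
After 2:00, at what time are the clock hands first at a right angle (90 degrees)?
At t minutes past 2:00, the hour hand is at 30 x 2 + 0.5t degrees and the minute hand is at 6t degrees.
The smaller angle between them is 90 degrees when |30H - 5.5t| = 90 or |30H - 5.5t| = 270.
With H = 2, solve 30 x 2 - 5.5t = +/- target for each target:
  t = (30 x 2 - 90) / 5.5 = -5.45 (outside (0, 60))
  t = (30 x 2 + 90) / 5.5 = 27.27
  t = (30 x 2 - 270) / 5.5 = -38.18 (outside (0, 60))
  t = (30 x 2 + 270) / 5.5 = 60 (outside (0, 60))
Valid solutions in (0, 60): {27.27} minutes.
First occurrence: t = 27.27 minutes.
The hands are at right angles at 27.27 minutes past 2:00.

Final answer: 27.27 minutes past 2:00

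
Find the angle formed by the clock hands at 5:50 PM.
Hour hand position: 5 x 30 + 50 x 0.5 = 175 degrees
Minute hand position: 50 x 6 = 300 degrees
Difference: |175 - 300| = 125 degrees
The angle between the hands is 125 degrees

Final answer: 125 degrees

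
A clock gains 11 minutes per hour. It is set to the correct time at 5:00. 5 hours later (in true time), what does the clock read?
For every 60 true minutes, the faulty clock advances 60 + 11 = 71 minutes.
True elapsed: 5 hours = 300 minutes.
Faulty clock advances: 300 x 71/60 = 355 minutes (drift: 55 minutes ahead).
Shown time: 5:00 + 355 minutes = 10:55.

Final answer: 10:55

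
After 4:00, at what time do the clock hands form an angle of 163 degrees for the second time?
At t minutes past 4:00, the hour hand is at 30 x 4 + 0.5t degrees and the minute hand is at 6t degrees.
The smaller angle between them is 163 degrees when |30H - 5.5t| = 163 or |30H - 5.5t| = 197.
With H = 4, solve 30 x 4 - 5.5t = +/- target for each target:
  t = (30 x 4 - 163) / 5.5 = -7.82 (outside (0, 60))
  t = (30 x 4 + 163) / 5.5 = 51.45
  t = (30 x 4 - 197) / 5.5 = -14 (outside (0, 60))
  t = (30 x 4 + 197) / 5.5 = 57.64
Valid solutions in (0, 60): {51.45, 57.64} minutes.
The second occurrence is t = 57.64 minutes.
The hands form a 163-degree angle at 57.64 minutes past 4:00.

Final answer: 57.64 minutes past 4:00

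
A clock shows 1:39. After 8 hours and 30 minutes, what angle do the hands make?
First find the time 8 hours and 30 minutes after 1:39.
Total minutes: 1 x 60 + 39 + 8 x 60 + 30 = 609.
609 mod 720 = 609 minutes = 10:09.
Now compute the angle at 10:09:
Hour hand: 10 x 30 + 9 x 0.5 = 304.5 degrees
Minute hand: 9 x 6 = 54 degrees
Difference: |304.5 - 54| = 250.5 degrees
Smaller angle: 360 - 250.5 = 109.5 degrees

Final answer: 109.5 degrees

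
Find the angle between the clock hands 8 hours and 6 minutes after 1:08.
First find the time 8 hours and 6 minutes after 1:08.
Total minutes: 1 x 60 + 8 + 8 x 60 + 6 = 554.
554 mod 720 = 554 minutes = 9:14.
Now compute the angle at 9:14:
Hour hand: 9 x 30 + 14 x 0.5 = 277 degrees
Minute hand: 14 x 6 = 84 degrees
Difference: |277 - 84| = 193 degrees
Smaller angle: 360 - 193 = 167 degrees

Final answer: 167 degrees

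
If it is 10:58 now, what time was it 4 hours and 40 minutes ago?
Starting time: 10:58 = 658 total minutes past 12:00
Subtracting: 4 hours and 40 minutes = 280 minutes
658 - 280 = 378 minutes
= 6 hours and 18 minutes past 12:00 = 6:18

Final answer: 6:18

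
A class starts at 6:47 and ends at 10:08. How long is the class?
From 6:47 to 10:08:
(10 x 60 + 8) - (6 x 60 + 47) = 608 - 407 = 201 minutes
= 3 hours and 21 minutes

Final answer: 3 hours and 21 minutes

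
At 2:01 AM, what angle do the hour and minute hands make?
Hour hand position: 2 x 30 + 1 x 0.5 = 60.5 degrees
Minute hand position: 1 x 6 = 6 degrees
Difference: |60.5 - 6| = 54.5 degrees
The angle between the hands is 54.5 degrees

Final answer: 54.5 degrees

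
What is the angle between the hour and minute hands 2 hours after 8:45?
First find the time 2 hours after 8:45.
Total minutes: 8 x 60 + 45 + 2 x 60 + 0 = 645.
645 mod 720 = 645 minutes = 10:45.
Now compute the angle at 10:45:
Hour hand: 10 x 30 + 45 x 0.5 = 322.5 degrees
Minute hand: 45 x 6 = 270 degrees
Difference: |322.5 - 270| = 52.5 degrees
The angle is 52.5 degrees

Final answer: 52.5 degrees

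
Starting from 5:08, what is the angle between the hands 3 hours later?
First find the time 3 hours after 5:08.
Total minutes: 5 x 60 + 8 + 3 x 60 + 0 = 488.
488 mod 720 = 488 minutes = 8:08.
Now compute the angle at 8:08:
Hour hand: 8 x 30 + 8 x 0.5 = 244 degrees
Minute hand: 8 x 6 = 48 degrees
Difference: |244 - 48| = 196 degrees
Smaller angle: 360 - 196 = 164 degrees

Final answer: 164 degrees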